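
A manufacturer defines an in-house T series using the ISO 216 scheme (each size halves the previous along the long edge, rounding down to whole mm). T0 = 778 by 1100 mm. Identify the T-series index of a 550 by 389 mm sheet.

T0: 778 × 1100 mm
T1: 550 × 778 mm
T2: 389 × 550 mm
T3: 275 × 389 mm
→ matches T2.

T2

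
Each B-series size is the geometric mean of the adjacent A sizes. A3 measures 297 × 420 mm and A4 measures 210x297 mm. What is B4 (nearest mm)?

250 × 353 mm

Short side: √(297 · 210) = √62370 ≈ 249.7 → 250 mm
Long side: √(420 · 297) = √124740 ≈ 353.2 → 353 mm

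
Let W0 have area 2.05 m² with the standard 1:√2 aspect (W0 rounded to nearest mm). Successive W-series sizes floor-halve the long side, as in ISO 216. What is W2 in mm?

Let W0's short side be w mm. w · w√2 = 2.05 m² = 2,050,000 mm², so w ≈ 1204.0 mm and w√2 ≈ 1702.7 mm → W0 = 1204 × 1703 mm.
W1: ⌊1703/2⌋ × 1204 = 851 × 1204 mm
W2: ⌊1204/2⌋ × 851 = 602 × 851 mm

602 × 851 mm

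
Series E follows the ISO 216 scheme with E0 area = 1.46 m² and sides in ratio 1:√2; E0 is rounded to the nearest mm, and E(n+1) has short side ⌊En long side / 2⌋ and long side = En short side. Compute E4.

254 × 359 mm

Let E0's short side be w mm. w · w√2 = 1.46 m² = 1,460,000 mm², so w ≈ 1016.1 mm and w√2 ≈ 1436.9 mm → E0 = 1016 × 1437 mm.
E1: ⌊1437/2⌋ × 1016 = 718 × 1016 mm
E2: ⌊1016/2⌋ × 718 = 508 × 718 mm
E3: ⌊718/2⌋ × 508 = 359 × 508 mm
E4: ⌊508/2⌋ × 359 = 254 × 359 mm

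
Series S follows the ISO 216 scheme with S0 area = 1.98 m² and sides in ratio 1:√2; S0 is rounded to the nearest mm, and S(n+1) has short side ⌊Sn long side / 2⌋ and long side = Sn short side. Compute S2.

Let S0's short side be w mm. w · w√2 = 1.98 m² = 1,980,000 mm², so w ≈ 1183.2 mm and w√2 ≈ 1673.4 mm → S0 = 1183 × 1673 mm.
S1: ⌊1673/2⌋ × 1183 = 836 × 1183 mm
S2: ⌊1183/2⌋ × 836 = 591 × 836 mm

591 × 836 mm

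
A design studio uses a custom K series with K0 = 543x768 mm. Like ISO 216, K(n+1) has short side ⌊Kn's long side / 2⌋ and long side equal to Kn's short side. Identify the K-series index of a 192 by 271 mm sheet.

K0: 543 × 768 mm
K1: 384 × 543 mm
K2: 271 × 384 mm
K3: 192 × 271 mm
K4: 135 × 192 mm
→ matches K3.

K3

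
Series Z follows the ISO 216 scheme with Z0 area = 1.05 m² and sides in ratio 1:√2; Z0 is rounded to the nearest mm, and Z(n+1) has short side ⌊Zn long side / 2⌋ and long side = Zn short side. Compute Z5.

Let Z0's short side be w mm. w · w√2 = 1.05 m² = 1,050,000 mm², so w ≈ 861.7 mm and w√2 ≈ 1218.6 mm → Z0 = 862 × 1219 mm.
Z1: ⌊1219/2⌋ × 862 = 609 × 862 mm
Z2: ⌊862/2⌋ × 609 = 431 × 609 mm
Z3: ⌊609/2⌋ × 431 = 304 × 431 mm
Z4: ⌊431/2⌋ × 304 = 215 × 304 mm
Z5: ⌊304/2⌋ × 215 = 152 × 215 mm

152 × 215 mm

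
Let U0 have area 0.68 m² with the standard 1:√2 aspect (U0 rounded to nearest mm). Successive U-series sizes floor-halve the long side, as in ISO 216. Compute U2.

Let U0's short side be w mm. w · w√2 = 0.68 m² = 680,000 mm², so w ≈ 693.4 mm and w√2 ≈ 980.6 mm → U0 = 693 × 981 mm.
U1: ⌊981/2⌋ × 693 = 490 × 693 mm
U2: ⌊693/2⌋ × 490 = 346 × 490 mm

346 × 490 mm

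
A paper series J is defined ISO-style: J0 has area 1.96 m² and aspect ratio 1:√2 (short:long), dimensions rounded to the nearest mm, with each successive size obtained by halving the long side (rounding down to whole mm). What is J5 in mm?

Let J0's short side be w mm. w · w√2 = 1.96 m² = 1,960,000 mm², so w ≈ 1177.3 mm and w√2 ≈ 1664.9 mm → J0 = 1177 × 1665 mm.
J1: ⌊1665/2⌋ × 1177 = 832 × 1177 mm
J2: ⌊1177/2⌋ × 832 = 588 × 832 mm
J3: ⌊832/2⌋ × 588 = 416 × 588 mm
J4: ⌊588/2⌋ × 416 = 294 × 416 mm
J5: ⌊416/2⌋ × 294 = 208 × 294 mm

208 × 294 mm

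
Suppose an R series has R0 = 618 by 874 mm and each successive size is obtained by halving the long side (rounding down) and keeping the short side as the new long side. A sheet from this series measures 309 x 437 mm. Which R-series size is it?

R0: 618 × 874 mm
R1: 437 × 618 mm
R2: 309 × 437 mm
R3: 218 × 309 mm
→ matches R2.

R2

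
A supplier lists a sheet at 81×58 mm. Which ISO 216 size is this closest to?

C8 (57 × 81 mm)

Aspect ratio 81/58 ≈ 1.397 (ISO target is √2 ≈ 1.414).
In the C-series (envelope sizes, between A and B): C8 = 57 × 81 mm.
Off by 1 mm total — nearest standard size.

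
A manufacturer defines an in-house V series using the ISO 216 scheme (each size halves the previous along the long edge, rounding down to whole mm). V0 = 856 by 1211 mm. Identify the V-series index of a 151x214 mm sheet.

V0: 856 × 1211 mm
V1: 605 × 856 mm
V2: 428 × 605 mm
V3: 302 × 428 mm
V4: 214 × 302 mm
V5: 151 × 214 mm
V6: 107 × 151 mm
→ matches V5.

V5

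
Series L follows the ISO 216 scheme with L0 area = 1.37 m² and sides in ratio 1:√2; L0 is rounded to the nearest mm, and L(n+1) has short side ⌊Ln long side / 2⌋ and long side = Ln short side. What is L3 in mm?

Let L0's short side be w mm. w · w√2 = 1.37 m² = 1,370,000 mm², so w ≈ 984.2 mm and w√2 ≈ 1391.9 mm → L0 = 984 × 1392 mm.
L1: ⌊1392/2⌋ × 984 = 696 × 984 mm
L2: ⌊984/2⌋ × 696 = 492 × 696 mm
L3: ⌊696/2⌋ × 492 = 348 × 492 mm

348 × 492 mm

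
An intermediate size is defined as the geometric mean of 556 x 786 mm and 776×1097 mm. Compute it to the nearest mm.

657 × 929 mm

Short side: √(556 · 776) = √431456 ≈ 656.9 → 657 mm
Long side: √(786 · 1097) = √862242 ≈ 928.6 → 929 mm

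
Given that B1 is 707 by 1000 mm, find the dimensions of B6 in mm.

125 × 176 mm

B2: ⌊1000/2⌋ × 707 = 500 × 707 mm
B3: ⌊707/2⌋ × 500 = 353 × 500 mm
B4: ⌊500/2⌋ × 353 = 250 × 353 mm
B5: ⌊353/2⌋ × 250 = 176 × 250 mm
B6: ⌊250/2⌋ × 176 = 125 × 176 mm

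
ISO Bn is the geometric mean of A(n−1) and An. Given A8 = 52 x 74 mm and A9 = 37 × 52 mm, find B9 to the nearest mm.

Short side: √(52 · 37) = √1924 ≈ 43.9 → 44 mm
Long side: √(74 · 52) = √3848 ≈ 62.0 → 62 mm

44 × 62 mm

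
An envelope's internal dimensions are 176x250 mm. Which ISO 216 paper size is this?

B5 (176 × 250 mm)

Aspect ratio 250/176 ≈ 1.420 — close to the ISO √2 ≈ 1.414.
In the B-series (B0 = 1000 × 1414 mm): B5 = 176 × 250 mm.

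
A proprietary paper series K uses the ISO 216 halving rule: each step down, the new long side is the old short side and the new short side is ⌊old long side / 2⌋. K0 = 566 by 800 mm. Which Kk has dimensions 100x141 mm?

K5

K0: 566 × 800 mm
K1: 400 × 566 mm
K2: 283 × 400 mm
K3: 200 × 283 mm
K4: 141 × 200 mm
K5: 100 × 141 mm
K6: 70 × 100 mm
→ matches K5.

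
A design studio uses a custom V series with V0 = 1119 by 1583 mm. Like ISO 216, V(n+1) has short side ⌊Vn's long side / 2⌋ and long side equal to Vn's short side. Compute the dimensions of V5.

V1: ⌊1583/2⌋ × 1119 = 791 × 1119 mm
V2: ⌊1119/2⌋ × 791 = 559 × 791 mm
V3: ⌊791/2⌋ × 559 = 395 × 559 mm
V4: ⌊559/2⌋ × 395 = 279 × 395 mm
V5: ⌊395/2⌋ × 279 = 197 × 279 mm

197 × 279 mm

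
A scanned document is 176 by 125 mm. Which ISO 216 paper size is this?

B6 (125 × 176 mm)

Aspect ratio 176/125 ≈ 1.408 — close to the ISO √2 ≈ 1.414.
In the B-series (B0 = 1000 × 1414 mm): B6 = 125 × 176 mm.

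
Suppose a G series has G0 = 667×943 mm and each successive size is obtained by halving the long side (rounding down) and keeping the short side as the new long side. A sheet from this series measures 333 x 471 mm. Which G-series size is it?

G0: 667 × 943 mm
G1: 471 × 667 mm
G2: 333 × 471 mm
G3: 235 × 333 mm
→ matches G2.

G2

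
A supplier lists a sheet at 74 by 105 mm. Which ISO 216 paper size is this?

A7 (74 × 105 mm)

Aspect ratio 105/74 ≈ 1.419 — close to the ISO √2 ≈ 1.414.
In the A-series (A0 area = 1 m²): A7 = 74 × 105 mm.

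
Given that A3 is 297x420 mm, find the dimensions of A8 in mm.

52 × 74 mm

A4: ⌊420/2⌋ × 297 = 210 × 297 mm
A5: ⌊297/2⌋ × 210 = 148 × 210 mm
A6: ⌊210/2⌋ × 148 = 105 × 148 mm
A7: ⌊148/2⌋ × 105 = 74 × 105 mm
A8: ⌊105/2⌋ × 74 = 52 × 74 mm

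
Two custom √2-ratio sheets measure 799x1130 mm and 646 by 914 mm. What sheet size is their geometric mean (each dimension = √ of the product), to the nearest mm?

Short side: √(799 · 646) = √516154 ≈ 718.4 → 718 mm
Long side: √(1130 · 914) = √1032820 ≈ 1016.3 → 1016 mm

718 × 1016 mm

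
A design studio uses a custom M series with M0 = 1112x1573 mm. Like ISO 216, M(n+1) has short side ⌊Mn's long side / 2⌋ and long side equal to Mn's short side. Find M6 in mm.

139 × 196 mm

M1 = 786 × 1112 mm (from M0 by 1 halving).
M2: ⌊1112/2⌋ × 786 = 556 × 786 mm
M3: ⌊786/2⌋ × 556 = 393 × 556 mm
M4: ⌊556/2⌋ × 393 = 278 × 393 mm
M5: ⌊393/2⌋ × 278 = 196 × 278 mm
M6: ⌊278/2⌋ × 196 = 139 × 196 mm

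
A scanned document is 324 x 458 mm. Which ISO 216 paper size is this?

C3 (324 × 458 mm)

Aspect ratio 458/324 ≈ 1.414 — close to the ISO √2 ≈ 1.414.
In the C-series (envelope sizes, between A and B): C3 = 324 × 458 mm.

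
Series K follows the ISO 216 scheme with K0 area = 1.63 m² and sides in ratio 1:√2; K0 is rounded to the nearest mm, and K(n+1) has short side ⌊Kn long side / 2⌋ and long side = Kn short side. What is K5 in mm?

189 × 268 mm

Let K0's short side be w mm. w · w√2 = 1.63 m² = 1,630,000 mm², so w ≈ 1073.6 mm and w√2 ≈ 1518.3 mm → K0 = 1074 × 1518 mm.
K1: ⌊1518/2⌋ × 1074 = 759 × 1074 mm
K2: ⌊1074/2⌋ × 759 = 537 × 759 mm
K3: ⌊759/2⌋ × 537 = 379 × 537 mm
K4: ⌊537/2⌋ × 379 = 268 × 379 mm
K5: ⌊379/2⌋ × 268 = 189 × 268 mm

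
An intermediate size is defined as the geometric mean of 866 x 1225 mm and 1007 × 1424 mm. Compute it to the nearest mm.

Short side: √(866 · 1007) = √872062 ≈ 933.8 → 934 mm
Long side: √(1225 · 1424) = √1744400 ≈ 1320.8 → 1321 mm

934 × 1321 mm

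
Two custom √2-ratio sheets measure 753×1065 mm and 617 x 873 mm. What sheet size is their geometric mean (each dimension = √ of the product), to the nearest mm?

682 × 964 mm

Short side: √(753 · 617) = √464601 ≈ 681.6 → 682 mm
Long side: √(1065 · 873) = √929745 ≈ 964.2 → 964 mm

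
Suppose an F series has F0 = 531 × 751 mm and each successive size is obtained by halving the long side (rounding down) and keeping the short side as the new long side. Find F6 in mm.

F1: ⌊751/2⌋ × 531 = 375 × 531 mm
F2: ⌊531/2⌋ × 375 = 265 × 375 mm
F3: ⌊375/2⌋ × 265 = 187 × 265 mm
F4: ⌊265/2⌋ × 187 = 132 × 187 mm
F5: ⌊187/2⌋ × 132 = 93 × 132 mm
F6: ⌊132/2⌋ × 93 = 66 × 93 mm

66 × 93 mm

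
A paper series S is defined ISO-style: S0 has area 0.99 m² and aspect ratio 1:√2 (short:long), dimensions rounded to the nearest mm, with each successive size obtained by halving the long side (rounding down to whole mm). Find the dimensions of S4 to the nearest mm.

209 × 295 mm

Let S0's short side be w mm. w · w√2 = 0.99 m² = 990,000 mm², so w ≈ 836.7 mm and w√2 ≈ 1183.2 mm → S0 = 837 × 1183 mm.
S1: ⌊1183/2⌋ × 837 = 591 × 837 mm
S2: ⌊837/2⌋ × 591 = 418 × 591 mm
S3: ⌊591/2⌋ × 418 = 295 × 418 mm
S4: ⌊418/2⌋ × 295 = 209 × 295 mm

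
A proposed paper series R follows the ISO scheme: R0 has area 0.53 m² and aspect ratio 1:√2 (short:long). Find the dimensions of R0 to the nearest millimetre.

612 × 866 mm

Let the short side be w mm. Then w · w√2 = 0.53 m² = 530,000 mm².
w² = 530,000/√2, so w ≈ 612.2 mm; long side = w√2 ≈ 865.8 mm.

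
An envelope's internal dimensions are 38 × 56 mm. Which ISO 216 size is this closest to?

Aspect ratio 56/38 ≈ 1.474 (ISO target is √2 ≈ 1.414).
In the C-series (envelope sizes, between A and B): C9 = 40 × 57 mm.
Off by 3 mm total — nearest standard size.

C9 (40 × 57 mm)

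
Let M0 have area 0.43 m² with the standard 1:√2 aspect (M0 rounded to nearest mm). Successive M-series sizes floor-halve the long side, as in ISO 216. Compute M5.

Let M0's short side be w mm. w · w√2 = 0.43 m² = 430,000 mm², so w ≈ 551.4 mm and w√2 ≈ 779.8 mm → M0 = 551 × 780 mm.
M1: ⌊780/2⌋ × 551 = 390 × 551 mm
M2: ⌊551/2⌋ × 390 = 275 × 390 mm
M3: ⌊390/2⌋ × 275 = 195 × 275 mm
M4: ⌊275/2⌋ × 195 = 137 × 195 mm
M5: ⌊195/2⌋ × 137 = 97 × 137 mm

97 × 137 mm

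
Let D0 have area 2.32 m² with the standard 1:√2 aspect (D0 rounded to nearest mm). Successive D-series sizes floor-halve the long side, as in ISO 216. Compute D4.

Let D0's short side be w mm. w · w√2 = 2.32 m² = 2,320,000 mm², so w ≈ 1280.8 mm and w√2 ≈ 1811.3 mm → D0 = 1281 × 1811 mm.
D1: ⌊1811/2⌋ × 1281 = 905 × 1281 mm
D2: ⌊1281/2⌋ × 905 = 640 × 905 mm
D3: ⌊905/2⌋ × 640 = 452 × 640 mm
D4: ⌊640/2⌋ × 452 = 320 × 452 mm

320 × 452 mm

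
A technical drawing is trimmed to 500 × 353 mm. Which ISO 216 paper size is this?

B3 (353 × 500 mm)

Aspect ratio 500/353 ≈ 1.416 — close to the ISO √2 ≈ 1.414.
In the B-series (B0 = 1000 × 1414 mm): B3 = 353 × 500 mm.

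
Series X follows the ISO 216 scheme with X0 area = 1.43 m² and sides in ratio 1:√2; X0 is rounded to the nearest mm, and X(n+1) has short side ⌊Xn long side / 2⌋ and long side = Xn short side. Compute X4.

251 × 355 mm

Let X0's short side be w mm. w · w√2 = 1.43 m² = 1,430,000 mm², so w ≈ 1005.6 mm and w√2 ≈ 1422.1 mm → X0 = 1006 × 1422 mm.
X1: ⌊1422/2⌋ × 1006 = 711 × 1006 mm
X2: ⌊1006/2⌋ × 711 = 503 × 711 mm
X3: ⌊711/2⌋ × 503 = 355 × 503 mm
X4: ⌊503/2⌋ × 355 = 251 × 355 mm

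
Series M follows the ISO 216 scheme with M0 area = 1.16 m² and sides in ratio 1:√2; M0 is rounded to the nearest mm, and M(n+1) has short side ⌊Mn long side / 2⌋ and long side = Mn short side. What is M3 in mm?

Let M0's short side be w mm. w · w√2 = 1.16 m² = 1,160,000 mm², so w ≈ 905.7 mm and w√2 ≈ 1280.8 mm → M0 = 906 × 1281 mm.
M1: ⌊1281/2⌋ × 906 = 640 × 906 mm
M2: ⌊906/2⌋ × 640 = 453 × 640 mm
M3: ⌊640/2⌋ × 453 = 320 × 453 mm

320 × 453 mm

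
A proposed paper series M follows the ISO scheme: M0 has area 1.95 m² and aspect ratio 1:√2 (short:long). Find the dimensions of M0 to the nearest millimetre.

1174 × 1661 mm

Let the short side be w mm. Then w · w√2 = 1.95 m² = 1,950,000 mm².
w² = 1,950,000/√2, so w ≈ 1174.2 mm; long side = w√2 ≈ 1660.6 mm.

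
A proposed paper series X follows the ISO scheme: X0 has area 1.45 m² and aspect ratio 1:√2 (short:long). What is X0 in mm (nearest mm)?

1013 × 1432 mm

Let the short side be w mm. Then w · w√2 = 1.45 m² = 1,450,000 mm².
w² = 1,450,000/√2, so w ≈ 1012.6 mm; long side = w√2 ≈ 1432.0 mm.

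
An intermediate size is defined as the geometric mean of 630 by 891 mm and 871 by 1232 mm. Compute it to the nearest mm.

741 × 1048 mm

Short side: √(630 · 871) = √548730 ≈ 740.8 → 741 mm
Long side: √(891 · 1232) = √1097712 ≈ 1047.7 → 1048 mm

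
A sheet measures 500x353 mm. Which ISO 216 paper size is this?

B3 (353 × 500 mm)

Aspect ratio 500/353 ≈ 1.416 — close to the ISO √2 ≈ 1.414.
In the B-series (B0 = 1000 × 1414 mm): B3 = 353 × 500 mm.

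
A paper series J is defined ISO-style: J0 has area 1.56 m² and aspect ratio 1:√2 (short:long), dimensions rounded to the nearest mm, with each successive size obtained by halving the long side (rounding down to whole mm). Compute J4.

262 × 371 mm

Let J0's short side be w mm. w · w√2 = 1.56 m² = 1,560,000 mm², so w ≈ 1050.3 mm and w√2 ≈ 1485.3 mm → J0 = 1050 × 1485 mm.
J1: ⌊1485/2⌋ × 1050 = 742 × 1050 mm
J2: ⌊1050/2⌋ × 742 = 525 × 742 mm
J3: ⌊742/2⌋ × 525 = 371 × 525 mm
J4: ⌊525/2⌋ × 371 = 262 × 371 mm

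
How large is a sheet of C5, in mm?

C0 = 917 × 1297 mm (C0 is the geometric mean of A0 and B0, aspect 1:√2).
C1: ⌊1297/2⌋ × 917 = 648 × 917 mm
C2: ⌊917/2⌋ × 648 = 458 × 648 mm
C3: ⌊648/2⌋ × 458 = 324 × 458 mm
C4: ⌊458/2⌋ × 324 = 229 × 324 mm
C5: ⌊324/2⌋ × 229 = 162 × 229 mm

162 × 229 mm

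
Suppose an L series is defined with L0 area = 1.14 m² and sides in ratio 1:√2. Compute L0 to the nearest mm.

898 × 1270 mm

Let the short side be w mm. Then w · w√2 = 1.14 m² = 1,140,000 mm².
w² = 1,140,000/√2, so w ≈ 897.8 mm; long side = w√2 ≈ 1269.7 mm.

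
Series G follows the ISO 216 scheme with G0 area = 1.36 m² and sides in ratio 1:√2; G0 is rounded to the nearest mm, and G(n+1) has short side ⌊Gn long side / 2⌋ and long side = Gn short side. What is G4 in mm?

Let G0's short side be w mm. w · w√2 = 1.36 m² = 1,360,000 mm², so w ≈ 980.6 mm and w√2 ≈ 1386.8 mm → G0 = 981 × 1387 mm.
G1: ⌊1387/2⌋ × 981 = 693 × 981 mm
G2: ⌊981/2⌋ × 693 = 490 × 693 mm
G3: ⌊693/2⌋ × 490 = 346 × 490 mm
G4: ⌊490/2⌋ × 346 = 245 × 346 mm

245 × 346 mm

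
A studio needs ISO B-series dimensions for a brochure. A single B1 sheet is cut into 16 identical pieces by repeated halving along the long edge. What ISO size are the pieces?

16 = 2^4, so 4 halving steps.
B1 → B2 → … → B5 after 4 steps.

B5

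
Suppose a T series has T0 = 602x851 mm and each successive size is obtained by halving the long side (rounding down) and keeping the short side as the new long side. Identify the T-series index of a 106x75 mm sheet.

T0: 602 × 851 mm
T1: 425 × 602 mm
T2: 301 × 425 mm
T3: 212 × 301 mm
T4: 150 × 212 mm
T5: 106 × 150 mm
T6: 75 × 106 mm
T7: 53 × 75 mm
→ matches T6.

T6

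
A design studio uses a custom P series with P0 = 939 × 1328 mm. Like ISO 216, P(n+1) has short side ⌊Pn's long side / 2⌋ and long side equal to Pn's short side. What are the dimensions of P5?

166 × 234 mm

P1: ⌊1328/2⌋ × 939 = 664 × 939 mm
P2: ⌊939/2⌋ × 664 = 469 × 664 mm
P3: ⌊664/2⌋ × 469 = 332 × 469 mm
P4: ⌊469/2⌋ × 332 = 234 × 332 mm
P5: ⌊332/2⌋ × 234 = 166 × 234 mm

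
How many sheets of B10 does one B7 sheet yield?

Each ISO step halves the sheet: 1 × B7 → 2 × B8 → 4 × B9 → 8 × B10
From B7 to B10 is 3 halving steps: 2^3 = 8.

8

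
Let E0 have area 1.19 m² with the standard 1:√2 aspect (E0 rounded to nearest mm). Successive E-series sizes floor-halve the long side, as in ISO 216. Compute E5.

162 × 229 mm

Let E0's short side be w mm. w · w√2 = 1.19 m² = 1,190,000 mm², so w ≈ 917.3 mm and w√2 ≈ 1297.3 mm → E0 = 917 × 1297 mm.
E1: ⌊1297/2⌋ × 917 = 648 × 917 mm
E2: ⌊917/2⌋ × 648 = 458 × 648 mm
E3: ⌊648/2⌋ × 458 = 324 × 458 mm
E4: ⌊458/2⌋ × 324 = 229 × 324 mm
E5: ⌊324/2⌋ × 229 = 162 × 229 mm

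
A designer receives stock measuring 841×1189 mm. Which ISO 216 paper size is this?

Aspect ratio 1189/841 ≈ 1.414 — close to the ISO √2 ≈ 1.414.
In the A-series (A0 area = 1 m²): A0 = 841 × 1189 mm.

A0 (841 × 1189 mm)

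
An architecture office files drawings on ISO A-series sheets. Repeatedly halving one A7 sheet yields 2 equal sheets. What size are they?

A8

2 = 2^1, so 1 halving step.
A7 → A8 → … → A8 after 1 step.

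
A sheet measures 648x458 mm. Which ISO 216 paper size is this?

Aspect ratio 648/458 ≈ 1.415 — close to the ISO √2 ≈ 1.414.
In the C-series (envelope sizes, between A and B): C2 = 458 × 648 mm.

C2 (458 × 648 mm)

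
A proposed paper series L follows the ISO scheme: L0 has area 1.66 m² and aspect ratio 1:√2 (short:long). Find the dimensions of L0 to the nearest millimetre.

Let the short side be w mm. Then w · w√2 = 1.66 m² = 1,660,000 mm².
w² = 1,660,000/√2, so w ≈ 1083.4 mm; long side = w√2 ≈ 1532.2 mm.

1083 × 1532 mm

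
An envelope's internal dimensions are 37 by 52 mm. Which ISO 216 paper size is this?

Aspect ratio 52/37 ≈ 1.405 — close to the ISO √2 ≈ 1.414.
In the A-series (A0 area = 1 m²): A9 = 37 × 52 mm.

A9 (37 × 52 mm)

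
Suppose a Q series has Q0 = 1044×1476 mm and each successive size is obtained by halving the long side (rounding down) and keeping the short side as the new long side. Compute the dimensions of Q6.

130 × 184 mm

Q1 = 738 × 1044 mm (from Q0 by 1 halving).
Q2: ⌊1044/2⌋ × 738 = 522 × 738 mm
Q3: ⌊738/2⌋ × 522 = 369 × 522 mm
Q4: ⌊522/2⌋ × 369 = 261 × 369 mm
Q5: ⌊369/2⌋ × 261 = 184 × 261 mm
Q6: ⌊261/2⌋ × 184 = 130 × 184 mm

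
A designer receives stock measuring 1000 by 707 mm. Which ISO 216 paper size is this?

Aspect ratio 1000/707 ≈ 1.414 — close to the ISO √2 ≈ 1.414.
In the B-series (B0 = 1000 × 1414 mm): B1 = 707 × 1000 mm.

B1 (707 × 1000 mm)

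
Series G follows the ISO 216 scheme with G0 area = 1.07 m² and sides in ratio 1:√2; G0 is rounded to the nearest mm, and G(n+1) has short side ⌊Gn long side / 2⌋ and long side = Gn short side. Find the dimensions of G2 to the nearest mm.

435 × 615 mm

Let G0's short side be w mm. w · w√2 = 1.07 m² = 1,070,000 mm², so w ≈ 869.8 mm and w√2 ≈ 1230.1 mm → G0 = 870 × 1230 mm.
G1: ⌊1230/2⌋ × 870 = 615 × 870 mm
G2: ⌊870/2⌋ × 615 = 435 × 615 mm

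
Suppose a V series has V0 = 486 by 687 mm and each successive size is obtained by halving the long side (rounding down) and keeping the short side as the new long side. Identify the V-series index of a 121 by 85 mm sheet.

V5

V0: 486 × 687 mm
V1: 343 × 486 mm
V2: 243 × 343 mm
V3: 171 × 243 mm
V4: 121 × 171 mm
V5: 85 × 121 mm
V6: 60 × 85 mm
→ matches V5.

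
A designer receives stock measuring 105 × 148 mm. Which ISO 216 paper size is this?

Aspect ratio 148/105 ≈ 1.410 — close to the ISO √2 ≈ 1.414.
In the A-series (A0 area = 1 m²): A6 = 105 × 148 mm.

A6 (105 × 148 mm)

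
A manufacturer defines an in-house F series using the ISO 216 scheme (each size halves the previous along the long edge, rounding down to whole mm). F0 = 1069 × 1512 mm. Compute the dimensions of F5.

F1: ⌊1512/2⌋ × 1069 = 756 × 1069 mm
F2: ⌊1069/2⌋ × 756 = 534 × 756 mm
F3: ⌊756/2⌋ × 534 = 378 × 534 mm
F4: ⌊534/2⌋ × 378 = 267 × 378 mm
F5: ⌊378/2⌋ × 267 = 189 × 267 mm

189 × 267 mm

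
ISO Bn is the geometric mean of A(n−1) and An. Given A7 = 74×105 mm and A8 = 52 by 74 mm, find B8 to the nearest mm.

Short side: √(74 · 52) = √3848 ≈ 62.0 → 62 mm
Long side: √(105 · 74) = √7770 ≈ 88.1 → 88 mm

62 × 88 mm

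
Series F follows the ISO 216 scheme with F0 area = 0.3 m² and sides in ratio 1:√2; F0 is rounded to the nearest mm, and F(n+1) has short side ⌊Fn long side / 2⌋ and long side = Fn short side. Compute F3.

162 × 230 mm

Let F0's short side be w mm. w · w√2 = 0.3 m² = 300,000 mm², so w ≈ 460.6 mm and w√2 ≈ 651.4 mm → F0 = 461 × 651 mm.
F1: ⌊651/2⌋ × 461 = 325 × 461 mm
F2: ⌊461/2⌋ × 325 = 230 × 325 mm
F3: ⌊325/2⌋ × 230 = 162 × 230 mm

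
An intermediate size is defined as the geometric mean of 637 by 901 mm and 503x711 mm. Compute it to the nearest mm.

566 × 800 mm

Short side: √(637 · 503) = √320411 ≈ 566.0 → 566 mm
Long side: √(901 · 711) = √640611 ≈ 800.4 → 800 mm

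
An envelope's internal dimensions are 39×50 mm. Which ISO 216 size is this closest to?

Aspect ratio 50/39 ≈ 1.282 (ISO target is √2 ≈ 1.414).
In the A-series (A0 area = 1 m²): A9 = 37 × 52 mm.
Off by 4 mm total — nearest standard size.

A9 (37 × 52 mm)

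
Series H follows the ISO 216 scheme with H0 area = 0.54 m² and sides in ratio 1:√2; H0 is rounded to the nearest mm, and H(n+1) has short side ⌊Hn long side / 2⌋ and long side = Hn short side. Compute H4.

154 × 218 mm

Let H0's short side be w mm. w · w√2 = 0.54 m² = 540,000 mm², so w ≈ 617.9 mm and w√2 ≈ 873.9 mm → H0 = 618 × 874 mm.
H1: ⌊874/2⌋ × 618 = 437 × 618 mm
H2: ⌊618/2⌋ × 437 = 309 × 437 mm
H3: ⌊437/2⌋ × 309 = 218 × 309 mm
H4: ⌊309/2⌋ × 218 = 154 × 218 mm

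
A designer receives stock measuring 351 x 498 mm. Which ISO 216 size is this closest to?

B3 (353 × 500 mm)

Aspect ratio 498/351 ≈ 1.419 — close to the ISO √2 ≈ 1.414.
In the B-series (B0 = 1000 × 1414 mm): B3 = 353 × 500 mm.
Off by 4 mm total — nearest standard size.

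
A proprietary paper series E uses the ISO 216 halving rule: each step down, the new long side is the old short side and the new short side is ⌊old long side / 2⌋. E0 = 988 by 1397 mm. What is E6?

123 × 174 mm

E1 = 698 × 988 mm (from E0 by 1 halving).
E2: ⌊988/2⌋ × 698 = 494 × 698 mm
E3: ⌊698/2⌋ × 494 = 349 × 494 mm
E4: ⌊494/2⌋ × 349 = 247 × 349 mm
E5: ⌊349/2⌋ × 247 = 174 × 247 mm
E6: ⌊247/2⌋ × 174 = 123 × 174 mm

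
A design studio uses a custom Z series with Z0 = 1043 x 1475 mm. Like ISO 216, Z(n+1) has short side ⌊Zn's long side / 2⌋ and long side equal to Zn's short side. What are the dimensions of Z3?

Z1: ⌊1475/2⌋ × 1043 = 737 × 1043 mm
Z2: ⌊1043/2⌋ × 737 = 521 × 737 mm
Z3: ⌊737/2⌋ × 521 = 368 × 521 mm

368 × 521 mm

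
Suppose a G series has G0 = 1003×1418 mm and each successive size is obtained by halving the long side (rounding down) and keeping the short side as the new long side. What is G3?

354 × 501 mm

G1: ⌊1418/2⌋ × 1003 = 709 × 1003 mm
G2: ⌊1003/2⌋ × 709 = 501 × 709 mm
G3: ⌊709/2⌋ × 501 = 354 × 501 mm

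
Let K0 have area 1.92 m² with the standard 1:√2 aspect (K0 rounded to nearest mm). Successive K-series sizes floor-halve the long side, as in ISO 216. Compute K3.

Let K0's short side be w mm. w · w√2 = 1.92 m² = 1,920,000 mm², so w ≈ 1165.2 mm and w√2 ≈ 1647.8 mm → K0 = 1165 × 1648 mm.
K1: ⌊1648/2⌋ × 1165 = 824 × 1165 mm
K2: ⌊1165/2⌋ × 824 = 582 × 824 mm
K3: ⌊824/2⌋ × 582 = 412 × 582 mm

412 × 582 mm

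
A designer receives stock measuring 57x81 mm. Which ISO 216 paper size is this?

Aspect ratio 81/57 ≈ 1.421 — close to the ISO √2 ≈ 1.414.
In the C-series (envelope sizes, between A and B): C8 = 57 × 81 mm.

C8 (57 × 81 mm)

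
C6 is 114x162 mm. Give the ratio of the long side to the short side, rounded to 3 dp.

162 / 114 = 1.421
ISO 216 targets √2 ≈ 1.414; the +0.007 deviation is from mm rounding.

1.421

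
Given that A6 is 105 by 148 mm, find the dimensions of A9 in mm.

A7: ⌊148/2⌋ × 105 = 74 × 105 mm
A8: ⌊105/2⌋ × 74 = 52 × 74 mm
A9: ⌊74/2⌋ × 52 = 37 × 52 mm

37 × 52 mm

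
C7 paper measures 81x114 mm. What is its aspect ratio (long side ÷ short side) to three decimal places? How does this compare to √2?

114 / 81 = 1.407
ISO 216 targets √2 ≈ 1.414; the -0.007 deviation is from mm rounding.

1.407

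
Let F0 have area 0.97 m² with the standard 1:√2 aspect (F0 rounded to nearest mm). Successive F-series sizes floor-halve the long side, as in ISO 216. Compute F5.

Let F0's short side be w mm. w · w√2 = 0.97 m² = 970,000 mm², so w ≈ 828.2 mm and w√2 ≈ 1171.2 mm → F0 = 828 × 1171 mm.
F1: ⌊1171/2⌋ × 828 = 585 × 828 mm
F2: ⌊828/2⌋ × 585 = 414 × 585 mm
F3: ⌊585/2⌋ × 414 = 292 × 414 mm
F4: ⌊414/2⌋ × 292 = 207 × 292 mm
F5: ⌊292/2⌋ × 207 = 146 × 207 mm

146 × 207 mm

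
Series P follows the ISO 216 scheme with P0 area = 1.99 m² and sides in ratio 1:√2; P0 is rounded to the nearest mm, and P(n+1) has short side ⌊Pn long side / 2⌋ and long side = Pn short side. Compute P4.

296 × 419 mm

Let P0's short side be w mm. w · w√2 = 1.99 m² = 1,990,000 mm², so w ≈ 1186.2 mm and w√2 ≈ 1677.6 mm → P0 = 1186 × 1678 mm.
P1: ⌊1678/2⌋ × 1186 = 839 × 1186 mm
P2: ⌊1186/2⌋ × 839 = 593 × 839 mm
P3: ⌊839/2⌋ × 593 = 419 × 593 mm
P4: ⌊593/2⌋ × 419 = 296 × 419 mm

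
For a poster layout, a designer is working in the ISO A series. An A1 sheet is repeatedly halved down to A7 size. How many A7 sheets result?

64

Each ISO step halves the sheet: 1 × A1 → 2 × A2 → 4 × A3 → 8 × A4 → …
From A1 to A7 is 6 halving steps: 2^6 = 64.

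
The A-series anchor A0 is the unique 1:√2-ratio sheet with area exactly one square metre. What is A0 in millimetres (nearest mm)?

Let the short side be w mm. Then the long side is w√2 and w · w√2 = 10⁶ mm².
w² = 10⁶/√2, so w = 1000 / 2^(1/4) ≈ 840.9 mm; long side = 1000 · 2^(1/4) ≈ 1189.2 mm.

841 × 1189 mm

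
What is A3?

A0 = 841 × 1189 mm (A0 has area 1 m², aspect 1:√2).
A1: ⌊1189/2⌋ × 841 = 594 × 841 mm
A2: ⌊841/2⌋ × 594 = 420 × 594 mm
A3: ⌊594/2⌋ × 420 = 297 × 420 mm

297 × 420 mm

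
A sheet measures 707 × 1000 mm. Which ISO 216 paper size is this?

Aspect ratio 1000/707 ≈ 1.414 — close to the ISO √2 ≈ 1.414.
In the B-series (B0 = 1000 × 1414 mm): B1 = 707 × 1000 mm.

B1 (707 × 1000 mm)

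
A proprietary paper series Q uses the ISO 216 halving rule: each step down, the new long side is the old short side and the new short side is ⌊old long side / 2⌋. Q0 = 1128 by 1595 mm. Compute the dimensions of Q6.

141 × 199 mm

Q1 = 797 × 1128 mm (from Q0 by 1 halving).
Q2: ⌊1128/2⌋ × 797 = 564 × 797 mm
Q3: ⌊797/2⌋ × 564 = 398 × 564 mm
Q4: ⌊564/2⌋ × 398 = 282 × 398 mm
Q5: ⌊398/2⌋ × 282 = 199 × 282 mm
Q6: ⌊282/2⌋ × 199 = 141 × 199 mm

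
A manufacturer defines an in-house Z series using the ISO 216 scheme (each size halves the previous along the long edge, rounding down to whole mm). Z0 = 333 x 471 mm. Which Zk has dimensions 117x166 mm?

Z0: 333 × 471 mm
Z1: 235 × 333 mm
Z2: 166 × 235 mm
Z3: 117 × 166 mm
Z4: 83 × 117 mm
→ matches Z3.

Z3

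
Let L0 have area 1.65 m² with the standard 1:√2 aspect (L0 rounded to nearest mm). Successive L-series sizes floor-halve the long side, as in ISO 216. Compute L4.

Let L0's short side be w mm. w · w√2 = 1.65 m² = 1,650,000 mm², so w ≈ 1080.2 mm and w√2 ≈ 1527.6 mm → L0 = 1080 × 1528 mm.
L1: ⌊1528/2⌋ × 1080 = 764 × 1080 mm
L2: ⌊1080/2⌋ × 764 = 540 × 764 mm
L3: ⌊764/2⌋ × 540 = 382 × 540 mm
L4: ⌊540/2⌋ × 382 = 270 × 382 mm

270 × 382 mm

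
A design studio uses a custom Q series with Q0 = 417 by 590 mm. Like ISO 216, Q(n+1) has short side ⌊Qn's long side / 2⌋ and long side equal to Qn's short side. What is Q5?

73 × 104 mm

Q1: ⌊590/2⌋ × 417 = 295 × 417 mm
Q2: ⌊417/2⌋ × 295 = 208 × 295 mm
Q3: ⌊295/2⌋ × 208 = 147 × 208 mm
Q4: ⌊208/2⌋ × 147 = 104 × 147 mm
Q5: ⌊147/2⌋ × 104 = 73 × 104 mm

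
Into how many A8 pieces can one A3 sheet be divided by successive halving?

32

Each ISO step halves the sheet: 1 × A3 → 2 × A4 → 4 × A5 → 8 × A6 → …
From A3 to A8 is 5 halving steps: 2^5 = 32.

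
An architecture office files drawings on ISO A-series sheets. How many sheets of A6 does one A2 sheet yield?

A2 = 420 × 594 mm; A6 = 105 × 148 mm.
Each halving step doubles the count; 4 steps from A2 to A6.
2^4 = 16.

16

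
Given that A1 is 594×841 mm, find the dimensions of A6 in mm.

105 × 148 mm

A2: ⌊841/2⌋ × 594 = 420 × 594 mm
A3: ⌊594/2⌋ × 420 = 297 × 420 mm
A4: ⌊420/2⌋ × 297 = 210 × 297 mm
A5: ⌊297/2⌋ × 210 = 148 × 210 mm
A6: ⌊210/2⌋ × 148 = 105 × 148 mm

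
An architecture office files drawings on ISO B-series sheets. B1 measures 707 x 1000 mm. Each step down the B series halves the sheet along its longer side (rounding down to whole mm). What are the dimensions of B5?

176 × 250 mm

B2: ⌊1000/2⌋ × 707 = 500 × 707 mm
B3: ⌊707/2⌋ × 500 = 353 × 500 mm
B4: ⌊500/2⌋ × 353 = 250 × 353 mm
B5: ⌊353/2⌋ × 250 = 176 × 250 mm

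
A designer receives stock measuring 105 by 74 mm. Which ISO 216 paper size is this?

Aspect ratio 105/74 ≈ 1.419 — close to the ISO √2 ≈ 1.414.
In the A-series (A0 area = 1 m²): A7 = 74 × 105 mm.

A7 (74 × 105 mm)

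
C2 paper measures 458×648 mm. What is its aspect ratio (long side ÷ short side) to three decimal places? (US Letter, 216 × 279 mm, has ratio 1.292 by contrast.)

648 / 458 = 1.415
Matches √2 ≈ 1.414 — the ISO 216 defining ratio.

1.415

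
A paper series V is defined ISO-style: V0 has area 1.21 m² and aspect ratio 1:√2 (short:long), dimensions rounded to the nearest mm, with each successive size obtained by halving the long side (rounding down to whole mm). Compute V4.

231 × 327 mm

Let V0's short side be w mm. w · w√2 = 1.21 m² = 1,210,000 mm², so w ≈ 925.0 mm and w√2 ≈ 1308.1 mm → V0 = 925 × 1308 mm.
V1: ⌊1308/2⌋ × 925 = 654 × 925 mm
V2: ⌊925/2⌋ × 654 = 462 × 654 mm
V3: ⌊654/2⌋ × 462 = 327 × 462 mm
V4: ⌊462/2⌋ × 327 = 231 × 327 mm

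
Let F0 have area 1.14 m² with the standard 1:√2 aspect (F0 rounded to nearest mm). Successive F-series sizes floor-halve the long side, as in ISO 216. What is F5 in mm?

Let F0's short side be w mm. w · w√2 = 1.14 m² = 1,140,000 mm², so w ≈ 897.8 mm and w√2 ≈ 1269.7 mm → F0 = 898 × 1270 mm.
F1: ⌊1270/2⌋ × 898 = 635 × 898 mm
F2: ⌊898/2⌋ × 635 = 449 × 635 mm
F3: ⌊635/2⌋ × 449 = 317 × 449 mm
F4: ⌊449/2⌋ × 317 = 224 × 317 mm
F5: ⌊317/2⌋ × 224 = 158 × 224 mm

158 × 224 mm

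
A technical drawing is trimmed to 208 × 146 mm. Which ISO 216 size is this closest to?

Aspect ratio 208/146 ≈ 1.425 — close to the ISO √2 ≈ 1.414.
In the A-series (A0 area = 1 m²): A5 = 148 × 210 mm.
Off by 4 mm total — nearest standard size.

A5 (148 × 210 mm)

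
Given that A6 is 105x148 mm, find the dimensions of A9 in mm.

37 × 52 mm

A7: ⌊148/2⌋ × 105 = 74 × 105 mm
A8: ⌊105/2⌋ × 74 = 52 × 74 mm
A9: ⌊74/2⌋ × 52 = 37 × 52 mm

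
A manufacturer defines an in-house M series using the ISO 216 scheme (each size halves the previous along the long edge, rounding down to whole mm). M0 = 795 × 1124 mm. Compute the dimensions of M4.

M1: ⌊1124/2⌋ × 795 = 562 × 795 mm
M2: ⌊795/2⌋ × 562 = 397 × 562 mm
M3: ⌊562/2⌋ × 397 = 281 × 397 mm
M4: ⌊397/2⌋ × 281 = 198 × 281 mm

198 × 281 mm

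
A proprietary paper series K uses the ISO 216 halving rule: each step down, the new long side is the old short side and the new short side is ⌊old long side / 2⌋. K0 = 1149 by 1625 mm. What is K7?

K1 = 812 × 1149 mm (from K0 by 1 halving).
K2: ⌊1149/2⌋ × 812 = 574 × 812 mm
K3: ⌊812/2⌋ × 574 = 406 × 574 mm
K4: ⌊574/2⌋ × 406 = 287 × 406 mm
K5: ⌊406/2⌋ × 287 = 203 × 287 mm
K6: ⌊287/2⌋ × 203 = 143 × 203 mm
K7: ⌊203/2⌋ × 143 = 101 × 143 mm

101 × 143 mm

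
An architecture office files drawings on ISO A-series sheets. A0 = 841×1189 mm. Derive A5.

148 × 210 mm

A1: ⌊1189/2⌋ × 841 = 594 × 841 mm
A2: ⌊841/2⌋ × 594 = 420 × 594 mm
A3: ⌊594/2⌋ × 420 = 297 × 420 mm
A4: ⌊420/2⌋ × 297 = 210 × 297 mm
A5: ⌊297/2⌋ × 210 = 148 × 210 mm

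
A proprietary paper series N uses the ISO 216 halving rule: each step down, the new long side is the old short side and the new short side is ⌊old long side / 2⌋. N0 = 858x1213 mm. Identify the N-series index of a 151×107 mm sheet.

N0: 858 × 1213 mm
N1: 606 × 858 mm
N2: 429 × 606 mm
N3: 303 × 429 mm
N4: 214 × 303 mm
N5: 151 × 214 mm
N6: 107 × 151 mm
N7: 75 × 107 mm
→ matches N6.

N6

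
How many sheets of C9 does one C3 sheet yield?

Each ISO step halves the sheet: 1 × C3 → 2 × C4 → 4 × C5 → 8 × C6 → …
From C3 to C9 is 6 halving steps: 2^6 = 64.

64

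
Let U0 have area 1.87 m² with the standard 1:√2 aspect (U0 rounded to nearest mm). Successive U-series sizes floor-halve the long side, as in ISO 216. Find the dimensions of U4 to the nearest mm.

287 × 406 mm

Let U0's short side be w mm. w · w√2 = 1.87 m² = 1,870,000 mm², so w ≈ 1149.9 mm and w√2 ≈ 1626.2 mm → U0 = 1150 × 1626 mm.
U1: ⌊1626/2⌋ × 1150 = 813 × 1150 mm
U2: ⌊1150/2⌋ × 813 = 575 × 813 mm
U3: ⌊813/2⌋ × 575 = 406 × 575 mm
U4: ⌊575/2⌋ × 406 = 287 × 406 mm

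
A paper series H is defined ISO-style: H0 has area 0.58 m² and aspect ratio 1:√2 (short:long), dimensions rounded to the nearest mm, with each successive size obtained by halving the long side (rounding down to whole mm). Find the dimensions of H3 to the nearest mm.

226 × 320 mm

Let H0's short side be w mm. w · w√2 = 0.58 m² = 580,000 mm², so w ≈ 640.4 mm and w√2 ≈ 905.7 mm → H0 = 640 × 906 mm.
H1: ⌊906/2⌋ × 640 = 453 × 640 mm
H2: ⌊640/2⌋ × 453 = 320 × 453 mm
H3: ⌊453/2⌋ × 320 = 226 × 320 mm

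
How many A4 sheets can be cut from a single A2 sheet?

Each ISO step halves the sheet: 1 × A2 → 2 × A3 → 4 × A4
From A2 to A4 is 2 halving steps: 2^2 = 4.

4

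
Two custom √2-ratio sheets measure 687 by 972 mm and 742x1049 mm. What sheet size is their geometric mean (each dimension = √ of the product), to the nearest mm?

Short side: √(687 · 742) = √509754 ≈ 714.0 → 714 mm
Long side: √(972 · 1049) = √1019628 ≈ 1009.8 → 1010 mm

714 × 1010 mm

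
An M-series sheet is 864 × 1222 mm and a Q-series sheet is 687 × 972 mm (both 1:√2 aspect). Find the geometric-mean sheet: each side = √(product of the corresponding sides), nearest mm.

Short side: √(864 · 687) = √593568 ≈ 770.4 → 770 mm
Long side: √(1222 · 972) = √1187784 ≈ 1089.9 → 1090 mm

770 × 1090 mm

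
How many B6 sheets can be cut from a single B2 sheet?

16

B2 = 500 × 707 mm; B6 = 125 × 176 mm.
Each halving step doubles the count; 4 steps from B2 to B6.
2^4 = 16.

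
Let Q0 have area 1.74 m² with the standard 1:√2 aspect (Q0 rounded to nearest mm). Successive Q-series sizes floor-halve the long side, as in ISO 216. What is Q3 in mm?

392 × 554 mm

Let Q0's short side be w mm. w · w√2 = 1.74 m² = 1,740,000 mm², so w ≈ 1109.2 mm and w√2 ≈ 1568.7 mm → Q0 = 1109 × 1569 mm.
Q1: ⌊1569/2⌋ × 1109 = 784 × 1109 mm
Q2: ⌊1109/2⌋ × 784 = 554 × 784 mm
Q3: ⌊784/2⌋ × 554 = 392 × 554 mm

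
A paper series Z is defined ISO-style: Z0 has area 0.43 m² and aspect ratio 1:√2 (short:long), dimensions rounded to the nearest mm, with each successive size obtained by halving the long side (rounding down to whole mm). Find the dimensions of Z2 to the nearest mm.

Let Z0's short side be w mm. w · w√2 = 0.43 m² = 430,000 mm², so w ≈ 551.4 mm and w√2 ≈ 779.8 mm → Z0 = 551 × 780 mm.
Z1: ⌊780/2⌋ × 551 = 390 × 551 mm
Z2: ⌊551/2⌋ × 390 = 275 × 390 mm

275 × 390 mm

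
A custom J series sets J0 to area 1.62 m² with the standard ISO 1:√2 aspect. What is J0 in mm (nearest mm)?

1070 × 1514 mm

Let the short side be w mm. Then w · w√2 = 1.62 m² = 1,620,000 mm².
w² = 1,620,000/√2, so w ≈ 1070.3 mm; long side = w√2 ≈ 1513.6 mm.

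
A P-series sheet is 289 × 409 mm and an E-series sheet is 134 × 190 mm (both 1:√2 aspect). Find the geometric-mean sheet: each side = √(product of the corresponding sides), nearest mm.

Short side: √(289 · 134) = √38726 ≈ 196.8 → 197 mm
Long side: √(409 · 190) = √77710 ≈ 278.8 → 279 mm

197 × 279 mm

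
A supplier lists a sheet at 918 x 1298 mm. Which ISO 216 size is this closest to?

C0 (917 × 1297 mm)

Aspect ratio 1298/918 ≈ 1.414 — close to the ISO √2 ≈ 1.414.
In the C-series (envelope sizes, between A and B): C0 = 917 × 1297 mm.
Off by 2 mm total — nearest standard size.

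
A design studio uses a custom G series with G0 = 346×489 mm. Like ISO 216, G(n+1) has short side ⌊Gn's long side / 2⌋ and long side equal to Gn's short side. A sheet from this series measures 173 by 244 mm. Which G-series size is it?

G0: 346 × 489 mm
G1: 244 × 346 mm
G2: 173 × 244 mm
G3: 122 × 173 mm
→ matches G2.

G2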